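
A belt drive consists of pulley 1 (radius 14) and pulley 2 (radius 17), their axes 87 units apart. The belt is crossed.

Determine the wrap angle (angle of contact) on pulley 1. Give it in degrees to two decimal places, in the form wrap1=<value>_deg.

crossed belt: β = asin((r1+r2)/C) = asin(31/87) = 20.8745°
wrap1 = wrap2 = π + 2β = 221.7490°

wrap1=221.75_deg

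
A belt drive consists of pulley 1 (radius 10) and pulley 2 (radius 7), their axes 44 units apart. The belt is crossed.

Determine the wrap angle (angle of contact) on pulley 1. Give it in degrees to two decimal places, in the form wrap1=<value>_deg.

crossed belt: β = asin((r1+r2)/C) = asin(17/44) = 22.7284°
wrap1 = wrap2 = π + 2β = 225.4568°

wrap1=225.46_deg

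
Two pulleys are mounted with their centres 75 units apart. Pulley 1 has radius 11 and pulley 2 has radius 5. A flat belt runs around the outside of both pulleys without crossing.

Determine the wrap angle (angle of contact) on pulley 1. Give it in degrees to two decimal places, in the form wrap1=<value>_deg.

open belt: β = asin((r2−r1)/C) = asin(-6/75) = -4.5886°
wrap1 = π − 2β = 189.1771°
wrap2 = π + 2β = 170.8229°

wrap1=189.18_deg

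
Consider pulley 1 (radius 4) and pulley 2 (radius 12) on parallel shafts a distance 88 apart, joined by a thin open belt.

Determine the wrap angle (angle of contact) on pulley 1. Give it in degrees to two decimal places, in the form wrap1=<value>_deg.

wrap1=169.57_deg

open belt: β = asin((r2−r1)/C) = asin(8/88) = 5.2159°
wrap1 = π − 2β = 169.5682°
wrap2 = π + 2β = 190.4318°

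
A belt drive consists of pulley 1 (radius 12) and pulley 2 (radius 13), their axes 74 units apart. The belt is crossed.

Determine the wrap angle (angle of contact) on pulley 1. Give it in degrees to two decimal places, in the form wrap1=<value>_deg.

crossed belt: β = asin((r1+r2)/C) = asin(25/74) = 19.7452°
wrap1 = wrap2 = π + 2β = 219.4904°

wrap1=219.49_deg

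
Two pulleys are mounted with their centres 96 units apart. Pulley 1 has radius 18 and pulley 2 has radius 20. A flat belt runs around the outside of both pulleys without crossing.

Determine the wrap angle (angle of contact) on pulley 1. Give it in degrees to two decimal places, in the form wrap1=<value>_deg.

open belt: β = asin((r2−r1)/C) = asin(2/96) = 1.1937°
wrap1 = π − 2β = 177.6125°
wrap2 = π + 2β = 182.3875°

wrap1=177.61_deg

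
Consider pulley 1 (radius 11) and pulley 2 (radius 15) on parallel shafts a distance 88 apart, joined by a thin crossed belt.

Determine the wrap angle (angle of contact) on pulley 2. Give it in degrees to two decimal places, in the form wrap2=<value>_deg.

crossed belt: β = asin((r1+r2)/C) = asin(26/88) = 17.1848°
wrap1 = wrap2 = π + 2β = 214.3696°

wrap2=214.37_deg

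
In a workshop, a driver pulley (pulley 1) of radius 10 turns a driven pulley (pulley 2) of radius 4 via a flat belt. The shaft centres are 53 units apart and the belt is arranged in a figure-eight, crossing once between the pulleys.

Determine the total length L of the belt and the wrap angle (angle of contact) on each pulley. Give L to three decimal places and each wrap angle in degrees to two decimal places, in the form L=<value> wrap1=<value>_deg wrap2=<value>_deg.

crossed belt: β = asin((r1+r2)/C) = asin(14/53) = 15.3165°
wrap1 = wrap2 = π + 2β = 210.6330°
tangent length = C·cosβ = 51.1175
L = (r1+r2)·wrap + 2·C·cosβ = 14·3.6762 + 2·51.1175 = 153.7024

L=153.702 wrap1=210.63_deg wrap2=210.63_deg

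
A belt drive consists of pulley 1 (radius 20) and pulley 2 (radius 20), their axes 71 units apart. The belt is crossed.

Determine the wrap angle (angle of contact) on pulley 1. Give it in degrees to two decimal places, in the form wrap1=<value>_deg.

wrap1=248.58_deg

crossed belt: β = asin((r1+r2)/C) = asin(40/71) = 34.2899°
wrap1 = wrap2 = π + 2β = 248.5798°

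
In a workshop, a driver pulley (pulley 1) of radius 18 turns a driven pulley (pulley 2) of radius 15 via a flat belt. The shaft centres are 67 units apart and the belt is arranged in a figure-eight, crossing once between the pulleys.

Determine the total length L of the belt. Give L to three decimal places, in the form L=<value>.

crossed belt: β = asin((r1+r2)/C) = asin(33/67) = 29.5075°
wrap1 = wrap2 = π + 2β = 239.0150°
tangent length = C·cosβ = 58.3095
L = (r1+r2)·wrap + 2·C·cosβ = 33·4.1716 + 2·58.3095 = 254.2818

L=254.282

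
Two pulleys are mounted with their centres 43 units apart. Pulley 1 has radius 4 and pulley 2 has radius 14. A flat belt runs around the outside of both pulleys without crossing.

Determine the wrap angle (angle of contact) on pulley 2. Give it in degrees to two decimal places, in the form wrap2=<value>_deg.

wrap2=206.90_deg

open belt: β = asin((r2−r1)/C) = asin(10/43) = 13.4477°
wrap1 = π − 2β = 153.1045°
wrap2 = π + 2β = 206.8955°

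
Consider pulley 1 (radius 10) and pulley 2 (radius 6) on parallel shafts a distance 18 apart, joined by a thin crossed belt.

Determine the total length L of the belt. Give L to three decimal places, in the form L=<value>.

L=101.795

crossed belt: β = asin((r1+r2)/C) = asin(16/18) = 62.7340°
wrap1 = wrap2 = π + 2β = 305.4679°
tangent length = C·cosβ = 8.2462
L = (r1+r2)·wrap + 2·C·cosβ = 16·5.3314 + 2·8.2462 = 101.7952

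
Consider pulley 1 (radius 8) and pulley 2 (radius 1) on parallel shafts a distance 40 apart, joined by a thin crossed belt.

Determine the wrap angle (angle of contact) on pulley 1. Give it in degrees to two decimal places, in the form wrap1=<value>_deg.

crossed belt: β = asin((r1+r2)/C) = asin(9/40) = 13.0029°
wrap1 = wrap2 = π + 2β = 206.0058°

wrap1=206.01_deg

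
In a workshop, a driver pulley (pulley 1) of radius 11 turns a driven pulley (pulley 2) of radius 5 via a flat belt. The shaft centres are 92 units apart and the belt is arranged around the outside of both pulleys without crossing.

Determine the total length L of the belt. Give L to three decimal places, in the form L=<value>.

open belt: β = asin((r2−r1)/C) = asin(-6/92) = -3.7393°
wrap1 = π − 2β = 187.4787°
wrap2 = π + 2β = 172.5213°
tangent length = C·cosβ = 91.8041
L = r1·wrap1 + r2·wrap2 + 2·C·cosβ = 11·3.2721 + 5·3.0111 + 2·91.8041 = 234.6569

L=234.657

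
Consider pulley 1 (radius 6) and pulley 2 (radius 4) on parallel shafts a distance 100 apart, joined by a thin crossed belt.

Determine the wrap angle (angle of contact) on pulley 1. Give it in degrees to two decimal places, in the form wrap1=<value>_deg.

wrap1=191.48_deg

crossed belt: β = asin((r1+r2)/C) = asin(10/100) = 5.7392°
wrap1 = wrap2 = π + 2β = 191.4783°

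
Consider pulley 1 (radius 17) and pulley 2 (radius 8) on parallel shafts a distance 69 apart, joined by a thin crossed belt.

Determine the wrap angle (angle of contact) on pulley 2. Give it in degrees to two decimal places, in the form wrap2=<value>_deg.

wrap2=222.49_deg

crossed belt: β = asin((r1+r2)/C) = asin(25/69) = 21.2427°
wrap1 = wrap2 = π + 2β = 222.4853°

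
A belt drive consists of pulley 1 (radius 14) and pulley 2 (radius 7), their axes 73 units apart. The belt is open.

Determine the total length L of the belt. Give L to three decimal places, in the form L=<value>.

L=212.645

open belt: β = asin((r2−r1)/C) = asin(-7/73) = -5.5026°
wrap1 = π − 2β = 191.0051°
wrap2 = π + 2β = 168.9949°
tangent length = C·cosβ = 72.6636
L = r1·wrap1 + r2·wrap2 + 2·C·cosβ = 14·3.3337 + 7·2.9495 + 2·72.6636 = 212.6452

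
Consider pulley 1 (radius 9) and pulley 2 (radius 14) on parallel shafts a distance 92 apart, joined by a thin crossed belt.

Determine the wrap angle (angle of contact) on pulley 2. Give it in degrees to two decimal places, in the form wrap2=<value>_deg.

crossed belt: β = asin((r1+r2)/C) = asin(23/92) = 14.4775°
wrap1 = wrap2 = π + 2β = 208.9550°

wrap2=208.96_deg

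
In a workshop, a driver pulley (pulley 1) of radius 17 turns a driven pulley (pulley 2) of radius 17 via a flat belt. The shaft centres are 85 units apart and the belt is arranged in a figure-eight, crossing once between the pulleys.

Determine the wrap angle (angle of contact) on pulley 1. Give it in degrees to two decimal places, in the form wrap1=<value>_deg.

crossed belt: β = asin((r1+r2)/C) = asin(34/85) = 23.5782°
wrap1 = wrap2 = π + 2β = 227.1564°

wrap1=227.16_deg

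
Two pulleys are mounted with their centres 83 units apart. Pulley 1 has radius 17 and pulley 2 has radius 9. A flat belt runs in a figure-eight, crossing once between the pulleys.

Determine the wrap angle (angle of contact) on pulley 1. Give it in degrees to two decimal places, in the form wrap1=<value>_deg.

crossed belt: β = asin((r1+r2)/C) = asin(26/83) = 18.2554°
wrap1 = wrap2 = π + 2β = 216.5108°

wrap1=216.51_deg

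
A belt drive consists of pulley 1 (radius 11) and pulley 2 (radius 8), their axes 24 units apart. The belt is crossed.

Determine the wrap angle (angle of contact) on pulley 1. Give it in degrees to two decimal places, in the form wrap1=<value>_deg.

crossed belt: β = asin((r1+r2)/C) = asin(19/24) = 52.3415°
wrap1 = wrap2 = π + 2β = 284.6831°

wrap1=284.68_deg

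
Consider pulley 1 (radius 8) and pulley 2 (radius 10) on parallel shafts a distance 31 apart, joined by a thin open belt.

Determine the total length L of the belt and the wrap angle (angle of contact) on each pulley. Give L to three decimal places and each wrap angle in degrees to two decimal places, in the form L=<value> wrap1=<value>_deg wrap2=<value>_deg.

L=118.678 wrap1=172.60_deg wrap2=187.40_deg

open belt: β = asin((r2−r1)/C) = asin(2/31) = 3.6991°
wrap1 = π − 2β = 172.6019°
wrap2 = π + 2β = 187.3981°
tangent length = C·cosβ = 30.9354
L = r1·wrap1 + r2·wrap2 + 2·C·cosβ = 8·3.0125 + 10·3.2707 + 2·30.9354 = 118.6777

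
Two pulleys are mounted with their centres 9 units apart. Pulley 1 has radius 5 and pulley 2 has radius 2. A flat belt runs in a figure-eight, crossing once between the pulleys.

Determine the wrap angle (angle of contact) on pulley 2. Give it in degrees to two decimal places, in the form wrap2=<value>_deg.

wrap2=282.12_deg

crossed belt: β = asin((r1+r2)/C) = asin(7/9) = 51.0576°
wrap1 = wrap2 = π + 2β = 282.1151°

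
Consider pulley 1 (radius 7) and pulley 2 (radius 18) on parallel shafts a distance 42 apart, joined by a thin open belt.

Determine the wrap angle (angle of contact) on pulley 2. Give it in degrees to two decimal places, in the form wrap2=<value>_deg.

open belt: β = asin((r2−r1)/C) = asin(11/42) = 15.1831°
wrap1 = π − 2β = 149.6338°
wrap2 = π + 2β = 210.3662°

wrap2=210.37_deg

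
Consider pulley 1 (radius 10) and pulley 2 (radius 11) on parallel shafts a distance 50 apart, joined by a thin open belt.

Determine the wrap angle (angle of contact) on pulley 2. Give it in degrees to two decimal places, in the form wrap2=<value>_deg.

open belt: β = asin((r2−r1)/C) = asin(1/50) = 1.1460°
wrap1 = π − 2β = 177.7080°
wrap2 = π + 2β = 182.2920°

wrap2=182.29_deg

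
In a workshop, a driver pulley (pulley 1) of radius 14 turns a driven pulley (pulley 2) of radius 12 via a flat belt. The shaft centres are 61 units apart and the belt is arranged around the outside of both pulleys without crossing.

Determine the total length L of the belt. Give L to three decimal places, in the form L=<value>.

L=203.747

open belt: β = asin((r2−r1)/C) = asin(-2/61) = -1.8789°
wrap1 = π − 2β = 183.7578°
wrap2 = π + 2β = 176.2422°
tangent length = C·cosβ = 60.9672
L = r1·wrap1 + r2·wrap2 + 2·C·cosβ = 14·3.2072 + 12·3.0760 + 2·60.9672 = 203.7470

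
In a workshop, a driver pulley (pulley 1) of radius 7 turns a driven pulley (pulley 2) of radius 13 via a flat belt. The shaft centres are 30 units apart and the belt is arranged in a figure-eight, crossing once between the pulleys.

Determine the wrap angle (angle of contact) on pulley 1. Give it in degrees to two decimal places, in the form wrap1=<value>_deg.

crossed belt: β = asin((r1+r2)/C) = asin(20/30) = 41.8103°
wrap1 = wrap2 = π + 2β = 263.6206°

wrap1=263.62_deg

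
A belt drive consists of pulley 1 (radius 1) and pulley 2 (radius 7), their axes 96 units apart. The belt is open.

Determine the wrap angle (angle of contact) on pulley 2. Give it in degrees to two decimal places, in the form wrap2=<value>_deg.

open belt: β = asin((r2−r1)/C) = asin(6/96) = 3.5833°
wrap1 = π − 2β = 172.8334°
wrap2 = π + 2β = 187.1666°

wrap2=187.17_deg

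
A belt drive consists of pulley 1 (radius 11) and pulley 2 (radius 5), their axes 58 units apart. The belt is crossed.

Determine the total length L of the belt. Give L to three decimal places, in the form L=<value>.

crossed belt: β = asin((r1+r2)/C) = asin(16/58) = 16.0134°
wrap1 = wrap2 = π + 2β = 212.0268°
tangent length = C·cosβ = 55.7494
L = (r1+r2)·wrap + 2·C·cosβ = 16·3.7006 + 2·55.7494 = 170.7079

L=170.708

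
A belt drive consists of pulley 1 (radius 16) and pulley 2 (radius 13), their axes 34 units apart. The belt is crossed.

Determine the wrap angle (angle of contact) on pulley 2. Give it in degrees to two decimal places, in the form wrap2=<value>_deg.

crossed belt: β = asin((r1+r2)/C) = asin(29/34) = 58.5330°
wrap1 = wrap2 = π + 2β = 297.0660°

wrap2=297.07_deg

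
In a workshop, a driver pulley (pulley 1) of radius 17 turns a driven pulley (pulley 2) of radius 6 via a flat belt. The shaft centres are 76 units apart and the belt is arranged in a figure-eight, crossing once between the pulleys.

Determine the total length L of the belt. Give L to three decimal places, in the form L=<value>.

crossed belt: β = asin((r1+r2)/C) = asin(23/76) = 17.6157°
wrap1 = wrap2 = π + 2β = 215.2315°
tangent length = C·cosβ = 72.4362
L = (r1+r2)·wrap + 2·C·cosβ = 23·3.7565 + 2·72.4362 = 231.2718

L=231.272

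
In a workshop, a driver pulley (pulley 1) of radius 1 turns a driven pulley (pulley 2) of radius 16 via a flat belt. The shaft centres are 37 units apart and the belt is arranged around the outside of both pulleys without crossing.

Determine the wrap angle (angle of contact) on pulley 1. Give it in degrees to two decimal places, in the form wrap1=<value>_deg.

open belt: β = asin((r2−r1)/C) = asin(15/37) = 23.9165°
wrap1 = π − 2β = 132.1669°
wrap2 = π + 2β = 227.8331°

wrap1=132.17_deg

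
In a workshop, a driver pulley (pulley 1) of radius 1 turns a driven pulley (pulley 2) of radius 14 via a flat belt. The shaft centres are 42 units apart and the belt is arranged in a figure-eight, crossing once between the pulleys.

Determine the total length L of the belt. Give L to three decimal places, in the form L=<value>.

L=136.540

crossed belt: β = asin((r1+r2)/C) = asin(15/42) = 20.9248°
wrap1 = wrap2 = π + 2β = 221.8497°
tangent length = C·cosβ = 39.2301
L = (r1+r2)·wrap + 2·C·cosβ = 15·3.8720 + 2·39.2301 = 136.5403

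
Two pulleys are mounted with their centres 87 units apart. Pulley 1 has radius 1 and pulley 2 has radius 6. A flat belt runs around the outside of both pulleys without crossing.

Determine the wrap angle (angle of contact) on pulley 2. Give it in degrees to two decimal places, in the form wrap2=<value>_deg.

wrap2=186.59_deg

open belt: β = asin((r2−r1)/C) = asin(5/87) = 3.2947°
wrap1 = π − 2β = 173.4106°
wrap2 = π + 2β = 186.5894°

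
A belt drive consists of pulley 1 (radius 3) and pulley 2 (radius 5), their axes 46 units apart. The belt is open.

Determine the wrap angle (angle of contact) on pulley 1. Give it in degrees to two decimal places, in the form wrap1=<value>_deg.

open belt: β = asin((r2−r1)/C) = asin(2/46) = 2.4919°
wrap1 = π − 2β = 175.0162°
wrap2 = π + 2β = 184.9838°

wrap1=175.02_deg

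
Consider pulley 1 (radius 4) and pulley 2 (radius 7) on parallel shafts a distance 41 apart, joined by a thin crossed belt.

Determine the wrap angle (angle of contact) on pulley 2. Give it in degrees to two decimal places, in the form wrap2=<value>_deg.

wrap2=211.13_deg

crossed belt: β = asin((r1+r2)/C) = asin(11/41) = 15.5627°
wrap1 = wrap2 = π + 2β = 211.1254°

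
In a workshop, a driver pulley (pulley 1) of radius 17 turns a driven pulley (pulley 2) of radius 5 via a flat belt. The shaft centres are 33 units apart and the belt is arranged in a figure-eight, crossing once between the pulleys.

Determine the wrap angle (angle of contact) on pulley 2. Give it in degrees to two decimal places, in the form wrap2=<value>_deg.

wrap2=263.62_deg

crossed belt: β = asin((r1+r2)/C) = asin(22/33) = 41.8103°
wrap1 = wrap2 = π + 2β = 263.6206°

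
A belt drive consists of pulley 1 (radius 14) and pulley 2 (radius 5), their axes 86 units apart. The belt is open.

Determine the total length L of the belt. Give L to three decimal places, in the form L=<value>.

L=232.633

open belt: β = asin((r2−r1)/C) = asin(-9/86) = -6.0071°
wrap1 = π − 2β = 192.0141°
wrap2 = π + 2β = 167.9859°
tangent length = C·cosβ = 85.5278
L = r1·wrap1 + r2·wrap2 + 2·C·cosβ = 14·3.3513 + 5·2.9319 + 2·85.5278 = 232.6330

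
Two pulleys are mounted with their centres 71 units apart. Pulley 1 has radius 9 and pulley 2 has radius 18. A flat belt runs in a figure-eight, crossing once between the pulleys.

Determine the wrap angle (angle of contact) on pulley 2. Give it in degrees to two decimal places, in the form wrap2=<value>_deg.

wrap2=224.70_deg

crossed belt: β = asin((r1+r2)/C) = asin(27/71) = 22.3511°
wrap1 = wrap2 = π + 2β = 224.7023°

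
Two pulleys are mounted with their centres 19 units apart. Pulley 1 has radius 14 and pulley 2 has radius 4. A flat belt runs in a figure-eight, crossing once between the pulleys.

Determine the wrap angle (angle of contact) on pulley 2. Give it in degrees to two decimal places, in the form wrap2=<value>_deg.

wrap2=322.66_deg

crossed belt: β = asin((r1+r2)/C) = asin(18/19) = 71.3283°
wrap1 = wrap2 = π + 2β = 322.6566°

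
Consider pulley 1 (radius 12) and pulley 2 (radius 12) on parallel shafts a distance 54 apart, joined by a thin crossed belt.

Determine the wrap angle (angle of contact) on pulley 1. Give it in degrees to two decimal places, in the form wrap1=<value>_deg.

wrap1=232.78_deg

crossed belt: β = asin((r1+r2)/C) = asin(24/54) = 26.3878°
wrap1 = wrap2 = π + 2β = 232.7756°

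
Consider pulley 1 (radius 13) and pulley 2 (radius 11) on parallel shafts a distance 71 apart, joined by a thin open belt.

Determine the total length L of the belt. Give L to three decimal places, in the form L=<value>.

open belt: β = asin((r2−r1)/C) = asin(-2/71) = -1.6142°
wrap1 = π − 2β = 183.2284°
wrap2 = π + 2β = 176.7716°
tangent length = C·cosβ = 70.9718
L = r1·wrap1 + r2·wrap2 + 2·C·cosβ = 13·3.1979 + 11·3.0852 + 2·70.9718 = 217.4546

L=217.455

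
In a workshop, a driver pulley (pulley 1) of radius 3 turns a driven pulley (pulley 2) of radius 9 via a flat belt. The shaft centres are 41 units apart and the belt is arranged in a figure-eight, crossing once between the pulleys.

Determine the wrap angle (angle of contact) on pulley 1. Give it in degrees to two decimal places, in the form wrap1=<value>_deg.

wrap1=214.04_deg

crossed belt: β = asin((r1+r2)/C) = asin(12/41) = 17.0186°
wrap1 = wrap2 = π + 2β = 214.0373°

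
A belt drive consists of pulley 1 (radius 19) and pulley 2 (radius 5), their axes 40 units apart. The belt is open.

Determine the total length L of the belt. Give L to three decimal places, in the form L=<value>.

open belt: β = asin((r2−r1)/C) = asin(-14/40) = -20.4873°
wrap1 = π − 2β = 220.9746°
wrap2 = π + 2β = 139.0254°
tangent length = C·cosβ = 37.4700
L = r1·wrap1 + r2·wrap2 + 2·C·cosβ = 19·3.8567 + 5·2.4265 + 2·37.4700 = 160.3502

L=160.350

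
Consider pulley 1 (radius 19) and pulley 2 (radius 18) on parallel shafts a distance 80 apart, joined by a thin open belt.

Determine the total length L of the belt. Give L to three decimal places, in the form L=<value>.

L=276.251

open belt: β = asin((r2−r1)/C) = asin(-1/80) = -0.7162°
wrap1 = π − 2β = 181.4324°
wrap2 = π + 2β = 178.5676°
tangent length = C·cosβ = 79.9937
L = r1·wrap1 + r2·wrap2 + 2·C·cosβ = 19·3.1666 + 18·3.1166 + 2·79.9937 = 276.2514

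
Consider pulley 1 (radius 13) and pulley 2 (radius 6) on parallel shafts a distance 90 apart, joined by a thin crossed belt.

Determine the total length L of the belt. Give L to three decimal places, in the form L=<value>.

L=243.716

crossed belt: β = asin((r1+r2)/C) = asin(19/90) = 12.1875°
wrap1 = wrap2 = π + 2β = 204.3749°
tangent length = C·cosβ = 87.9716
L = (r1+r2)·wrap + 2·C·cosβ = 19·3.5670 + 2·87.9716 = 243.7165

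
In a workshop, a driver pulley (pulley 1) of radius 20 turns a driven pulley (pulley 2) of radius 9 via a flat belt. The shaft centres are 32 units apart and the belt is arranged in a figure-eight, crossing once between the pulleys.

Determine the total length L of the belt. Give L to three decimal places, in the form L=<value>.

L=183.953

crossed belt: β = asin((r1+r2)/C) = asin(29/32) = 64.9922°
wrap1 = wrap2 = π + 2β = 309.9843°
tangent length = C·cosβ = 13.5277
L = (r1+r2)·wrap + 2·C·cosβ = 29·5.4102 + 2·13.5277 = 183.9527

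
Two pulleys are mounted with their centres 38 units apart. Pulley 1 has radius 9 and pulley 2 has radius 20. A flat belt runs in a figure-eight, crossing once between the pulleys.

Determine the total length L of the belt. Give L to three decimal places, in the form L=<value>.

L=190.573

crossed belt: β = asin((r1+r2)/C) = asin(29/38) = 49.7434°
wrap1 = wrap2 = π + 2β = 279.4868°
tangent length = C·cosβ = 24.5561
L = (r1+r2)·wrap + 2·C·cosβ = 29·4.8780 + 2·24.5561 = 190.5731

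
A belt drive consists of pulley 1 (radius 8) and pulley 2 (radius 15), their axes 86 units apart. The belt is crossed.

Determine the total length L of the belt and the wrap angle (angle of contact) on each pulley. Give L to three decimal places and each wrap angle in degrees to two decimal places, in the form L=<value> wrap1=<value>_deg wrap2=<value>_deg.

L=250.445 wrap1=211.02_deg wrap2=211.02_deg

crossed belt: β = asin((r1+r2)/C) = asin(23/86) = 15.5121°
wrap1 = wrap2 = π + 2β = 211.0242°
tangent length = C·cosβ = 82.8674
L = (r1+r2)·wrap + 2·C·cosβ = 23·3.6831 + 2·82.8674 = 250.4453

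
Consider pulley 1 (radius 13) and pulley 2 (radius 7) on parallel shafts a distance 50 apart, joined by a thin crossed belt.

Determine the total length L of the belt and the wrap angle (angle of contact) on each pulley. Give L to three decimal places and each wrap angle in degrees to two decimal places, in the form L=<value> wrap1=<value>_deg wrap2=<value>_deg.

L=170.944 wrap1=227.16_deg wrap2=227.16_deg

crossed belt: β = asin((r1+r2)/C) = asin(20/50) = 23.5782°
wrap1 = wrap2 = π + 2β = 227.1564°
tangent length = C·cosβ = 45.8258
L = (r1+r2)·wrap + 2·C·cosβ = 20·3.9646 + 2·45.8258 = 170.9440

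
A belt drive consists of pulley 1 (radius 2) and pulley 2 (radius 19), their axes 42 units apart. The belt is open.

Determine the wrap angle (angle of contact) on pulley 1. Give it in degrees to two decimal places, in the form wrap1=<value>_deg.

open belt: β = asin((r2−r1)/C) = asin(17/42) = 23.8762°
wrap1 = π − 2β = 132.2476°
wrap2 = π + 2β = 227.7524°

wrap1=132.25_deg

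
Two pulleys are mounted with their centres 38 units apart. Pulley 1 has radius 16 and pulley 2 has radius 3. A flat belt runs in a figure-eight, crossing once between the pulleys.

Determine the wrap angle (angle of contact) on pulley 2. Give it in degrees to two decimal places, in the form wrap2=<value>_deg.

wrap2=240.00_deg

crossed belt: β = asin((r1+r2)/C) = asin(19/38) = 30.0000°
wrap1 = wrap2 = π + 2β = 240.0000°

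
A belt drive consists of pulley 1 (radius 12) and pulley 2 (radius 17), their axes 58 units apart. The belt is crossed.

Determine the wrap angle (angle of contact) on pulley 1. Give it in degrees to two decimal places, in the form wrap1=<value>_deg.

crossed belt: β = asin((r1+r2)/C) = asin(29/58) = 30.0000°
wrap1 = wrap2 = π + 2β = 240.0000°

wrap1=240.00_deg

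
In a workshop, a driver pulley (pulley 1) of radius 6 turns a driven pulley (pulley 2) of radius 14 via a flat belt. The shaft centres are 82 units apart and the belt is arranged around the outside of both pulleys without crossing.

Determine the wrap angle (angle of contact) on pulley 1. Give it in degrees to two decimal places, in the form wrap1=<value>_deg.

open belt: β = asin((r2−r1)/C) = asin(8/82) = 5.5987°
wrap1 = π − 2β = 168.8025°
wrap2 = π + 2β = 191.1975°

wrap1=168.80_deg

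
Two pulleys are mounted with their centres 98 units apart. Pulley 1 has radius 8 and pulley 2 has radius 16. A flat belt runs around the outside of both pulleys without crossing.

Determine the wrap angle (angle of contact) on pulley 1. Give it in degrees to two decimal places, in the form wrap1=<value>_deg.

open belt: β = asin((r2−r1)/C) = asin(8/98) = 4.6824°
wrap1 = π − 2β = 170.6352°
wrap2 = π + 2β = 189.3648°

wrap1=170.64_deg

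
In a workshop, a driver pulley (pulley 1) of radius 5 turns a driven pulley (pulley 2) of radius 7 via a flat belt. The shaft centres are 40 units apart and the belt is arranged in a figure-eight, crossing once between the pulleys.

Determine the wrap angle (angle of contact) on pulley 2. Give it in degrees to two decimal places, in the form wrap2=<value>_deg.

wrap2=214.92_deg

crossed belt: β = asin((r1+r2)/C) = asin(12/40) = 17.4576°
wrap1 = wrap2 = π + 2β = 214.9152°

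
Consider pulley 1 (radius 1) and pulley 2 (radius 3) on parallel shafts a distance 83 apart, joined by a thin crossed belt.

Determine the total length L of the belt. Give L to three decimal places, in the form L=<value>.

L=178.759

crossed belt: β = asin((r1+r2)/C) = asin(4/83) = 2.7623°
wrap1 = wrap2 = π + 2β = 185.5246°
tangent length = C·cosβ = 82.9036
L = (r1+r2)·wrap + 2·C·cosβ = 4·3.2380 + 2·82.9036 = 178.7592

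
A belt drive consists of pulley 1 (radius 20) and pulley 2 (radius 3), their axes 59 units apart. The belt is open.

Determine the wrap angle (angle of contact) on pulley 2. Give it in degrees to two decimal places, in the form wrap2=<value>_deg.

wrap2=146.51_deg

open belt: β = asin((r2−r1)/C) = asin(-17/59) = -16.7464°
wrap1 = π − 2β = 213.4927°
wrap2 = π + 2β = 146.5073°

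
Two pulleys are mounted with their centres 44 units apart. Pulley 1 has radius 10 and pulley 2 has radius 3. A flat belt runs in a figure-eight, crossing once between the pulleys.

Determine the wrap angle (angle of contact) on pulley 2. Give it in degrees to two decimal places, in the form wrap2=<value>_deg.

crossed belt: β = asin((r1+r2)/C) = asin(13/44) = 17.1848°
wrap1 = wrap2 = π + 2β = 214.3696°

wrap2=214.37_deg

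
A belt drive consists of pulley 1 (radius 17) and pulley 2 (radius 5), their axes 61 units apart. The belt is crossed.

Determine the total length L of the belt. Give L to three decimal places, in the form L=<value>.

L=199.139

crossed belt: β = asin((r1+r2)/C) = asin(22/61) = 21.1405°
wrap1 = wrap2 = π + 2β = 222.2809°
tangent length = C·cosβ = 56.8946
L = (r1+r2)·wrap + 2·C·cosβ = 22·3.8795 + 2·56.8946 = 199.1390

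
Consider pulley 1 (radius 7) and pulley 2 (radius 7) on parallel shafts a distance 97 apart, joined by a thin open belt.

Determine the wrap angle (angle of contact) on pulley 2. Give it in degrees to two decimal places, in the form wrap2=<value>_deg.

open belt: β = asin((r2−r1)/C) = asin(0/97) = 0.0000°
wrap1 = π − 2β = 180.0000°
wrap2 = π + 2β = 180.0000°

wrap2=180.00_deg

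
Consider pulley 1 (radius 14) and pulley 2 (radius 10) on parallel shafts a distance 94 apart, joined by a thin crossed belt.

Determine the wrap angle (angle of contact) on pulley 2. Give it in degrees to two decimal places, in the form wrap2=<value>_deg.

wrap2=209.58_deg

crossed belt: β = asin((r1+r2)/C) = asin(24/94) = 14.7925°
wrap1 = wrap2 = π + 2β = 209.5850°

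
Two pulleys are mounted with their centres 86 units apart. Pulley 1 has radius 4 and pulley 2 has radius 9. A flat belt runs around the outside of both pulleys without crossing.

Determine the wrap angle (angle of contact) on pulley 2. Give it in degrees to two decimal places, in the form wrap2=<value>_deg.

open belt: β = asin((r2−r1)/C) = asin(5/86) = 3.3330°
wrap1 = π − 2β = 173.3339°
wrap2 = π + 2β = 186.6661°

wrap2=186.67_deg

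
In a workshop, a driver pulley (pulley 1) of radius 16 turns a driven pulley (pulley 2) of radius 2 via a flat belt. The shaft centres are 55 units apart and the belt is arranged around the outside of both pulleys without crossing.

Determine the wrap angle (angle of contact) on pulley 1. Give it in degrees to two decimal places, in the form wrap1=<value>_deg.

open belt: β = asin((r2−r1)/C) = asin(-14/55) = -14.7467°
wrap1 = π − 2β = 209.4933°
wrap2 = π + 2β = 150.5067°

wrap1=209.49_deg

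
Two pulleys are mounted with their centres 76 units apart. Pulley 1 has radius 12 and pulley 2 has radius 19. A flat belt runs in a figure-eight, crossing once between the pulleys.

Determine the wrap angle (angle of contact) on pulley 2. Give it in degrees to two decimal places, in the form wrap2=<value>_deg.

wrap2=228.15_deg

crossed belt: β = asin((r1+r2)/C) = asin(31/76) = 24.0727°
wrap1 = wrap2 = π + 2β = 228.1453°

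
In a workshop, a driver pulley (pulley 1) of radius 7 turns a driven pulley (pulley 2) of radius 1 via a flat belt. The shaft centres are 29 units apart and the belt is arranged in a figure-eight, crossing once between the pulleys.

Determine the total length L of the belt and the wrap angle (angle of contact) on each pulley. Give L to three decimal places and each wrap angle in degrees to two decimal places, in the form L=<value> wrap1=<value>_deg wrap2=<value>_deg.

crossed belt: β = asin((r1+r2)/C) = asin(8/29) = 16.0134°
wrap1 = wrap2 = π + 2β = 212.0268°
tangent length = C·cosβ = 27.8747
L = (r1+r2)·wrap + 2·C·cosβ = 8·3.7006 + 2·27.8747 = 85.3540

L=85.354 wrap1=212.03_deg wrap2=212.03_deg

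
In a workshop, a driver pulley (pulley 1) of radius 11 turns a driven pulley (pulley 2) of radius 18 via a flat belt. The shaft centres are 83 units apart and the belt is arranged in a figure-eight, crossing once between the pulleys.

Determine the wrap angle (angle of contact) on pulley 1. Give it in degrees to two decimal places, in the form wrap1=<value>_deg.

wrap1=220.90_deg

crossed belt: β = asin((r1+r2)/C) = asin(29/83) = 20.4505°
wrap1 = wrap2 = π + 2β = 220.9009°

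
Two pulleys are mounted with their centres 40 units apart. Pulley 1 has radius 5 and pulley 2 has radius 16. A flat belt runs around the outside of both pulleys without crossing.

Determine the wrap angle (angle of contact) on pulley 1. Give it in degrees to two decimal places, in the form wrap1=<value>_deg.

open belt: β = asin((r2−r1)/C) = asin(11/40) = 15.9620°
wrap1 = π − 2β = 148.0760°
wrap2 = π + 2β = 211.9240°

wrap1=148.08_deg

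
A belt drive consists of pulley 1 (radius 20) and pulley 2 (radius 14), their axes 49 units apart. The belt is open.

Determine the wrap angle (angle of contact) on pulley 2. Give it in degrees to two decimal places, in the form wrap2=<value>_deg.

wrap2=165.93_deg

open belt: β = asin((r2−r1)/C) = asin(-6/49) = -7.0335°
wrap1 = π − 2β = 194.0669°
wrap2 = π + 2β = 165.9331°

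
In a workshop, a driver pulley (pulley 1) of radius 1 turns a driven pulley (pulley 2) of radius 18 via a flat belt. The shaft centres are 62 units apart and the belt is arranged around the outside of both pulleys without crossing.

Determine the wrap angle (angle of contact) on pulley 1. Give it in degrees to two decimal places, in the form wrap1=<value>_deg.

wrap1=148.17_deg

open belt: β = asin((r2−r1)/C) = asin(17/62) = 15.9140°
wrap1 = π − 2β = 148.1721°
wrap2 = π + 2β = 211.8279°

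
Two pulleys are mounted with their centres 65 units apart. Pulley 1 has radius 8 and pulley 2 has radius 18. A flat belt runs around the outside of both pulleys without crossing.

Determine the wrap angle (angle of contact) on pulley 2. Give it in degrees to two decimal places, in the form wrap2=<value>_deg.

open belt: β = asin((r2−r1)/C) = asin(10/65) = 8.8499°
wrap1 = π − 2β = 162.3002°
wrap2 = π + 2β = 197.6998°

wrap2=197.70_deg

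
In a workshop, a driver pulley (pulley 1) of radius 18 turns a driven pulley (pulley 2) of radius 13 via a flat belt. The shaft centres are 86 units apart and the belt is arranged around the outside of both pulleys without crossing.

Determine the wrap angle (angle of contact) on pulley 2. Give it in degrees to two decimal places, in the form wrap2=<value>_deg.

wrap2=173.33_deg

open belt: β = asin((r2−r1)/C) = asin(-5/86) = -3.3330°
wrap1 = π − 2β = 186.6661°
wrap2 = π + 2β = 173.3339°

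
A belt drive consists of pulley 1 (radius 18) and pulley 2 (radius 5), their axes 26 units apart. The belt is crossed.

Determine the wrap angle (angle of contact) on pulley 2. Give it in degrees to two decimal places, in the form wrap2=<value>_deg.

crossed belt: β = asin((r1+r2)/C) = asin(23/26) = 62.2042°
wrap1 = wrap2 = π + 2β = 304.4085°

wrap2=304.41_deg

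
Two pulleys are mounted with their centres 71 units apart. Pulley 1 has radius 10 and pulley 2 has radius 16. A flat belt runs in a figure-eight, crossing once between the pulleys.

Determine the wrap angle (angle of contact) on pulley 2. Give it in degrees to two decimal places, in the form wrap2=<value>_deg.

crossed belt: β = asin((r1+r2)/C) = asin(26/71) = 21.4813°
wrap1 = wrap2 = π + 2β = 222.9626°

wrap2=222.96_deg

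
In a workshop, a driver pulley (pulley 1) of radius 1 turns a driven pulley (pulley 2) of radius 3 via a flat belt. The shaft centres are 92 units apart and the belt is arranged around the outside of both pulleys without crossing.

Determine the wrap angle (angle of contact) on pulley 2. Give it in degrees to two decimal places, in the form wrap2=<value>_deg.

open belt: β = asin((r2−r1)/C) = asin(2/92) = 1.2457°
wrap1 = π − 2β = 177.5087°
wrap2 = π + 2β = 182.4913°

wrap2=182.49_deg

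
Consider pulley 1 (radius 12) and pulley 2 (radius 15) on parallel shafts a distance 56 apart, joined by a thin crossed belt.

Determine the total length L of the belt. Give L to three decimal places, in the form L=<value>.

L=210.113

crossed belt: β = asin((r1+r2)/C) = asin(27/56) = 28.8254°
wrap1 = wrap2 = π + 2β = 237.6509°
tangent length = C·cosβ = 49.0612
L = (r1+r2)·wrap + 2·C·cosβ = 27·4.1478 + 2·49.0612 = 210.1127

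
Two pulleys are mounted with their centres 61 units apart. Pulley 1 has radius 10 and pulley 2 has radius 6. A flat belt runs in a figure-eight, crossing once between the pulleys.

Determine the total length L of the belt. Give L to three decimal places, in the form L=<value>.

L=176.487

crossed belt: β = asin((r1+r2)/C) = asin(16/61) = 15.2063°
wrap1 = wrap2 = π + 2β = 210.4126°
tangent length = C·cosβ = 58.8643
L = (r1+r2)·wrap + 2·C·cosβ = 16·3.6724 + 2·58.8643 = 176.4868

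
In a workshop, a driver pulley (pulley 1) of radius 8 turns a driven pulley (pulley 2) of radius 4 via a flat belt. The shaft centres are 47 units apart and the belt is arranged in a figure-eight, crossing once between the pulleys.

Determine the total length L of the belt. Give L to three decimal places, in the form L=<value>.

crossed belt: β = asin((r1+r2)/C) = asin(12/47) = 14.7925°
wrap1 = wrap2 = π + 2β = 209.5850°
tangent length = C·cosβ = 45.4423
L = (r1+r2)·wrap + 2·C·cosβ = 12·3.6579 + 2·45.4423 = 134.7799

L=134.780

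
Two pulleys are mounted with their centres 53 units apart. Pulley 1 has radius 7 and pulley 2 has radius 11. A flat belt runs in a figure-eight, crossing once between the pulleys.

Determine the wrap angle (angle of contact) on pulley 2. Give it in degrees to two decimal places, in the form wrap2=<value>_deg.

wrap2=219.71_deg

crossed belt: β = asin((r1+r2)/C) = asin(18/53) = 19.8539°
wrap1 = wrap2 = π + 2β = 219.7078°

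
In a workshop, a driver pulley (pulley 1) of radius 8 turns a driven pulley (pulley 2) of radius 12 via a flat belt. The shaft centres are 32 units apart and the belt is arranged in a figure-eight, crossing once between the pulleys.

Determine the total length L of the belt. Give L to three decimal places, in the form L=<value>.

L=139.797

crossed belt: β = asin((r1+r2)/C) = asin(20/32) = 38.6822°
wrap1 = wrap2 = π + 2β = 257.3644°
tangent length = C·cosβ = 24.9800
L = (r1+r2)·wrap + 2·C·cosβ = 20·4.4919 + 2·24.9800 = 139.7971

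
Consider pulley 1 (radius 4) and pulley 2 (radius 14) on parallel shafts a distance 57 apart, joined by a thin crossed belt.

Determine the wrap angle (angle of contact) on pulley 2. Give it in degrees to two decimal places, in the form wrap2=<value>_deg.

wrap2=216.82_deg

crossed belt: β = asin((r1+r2)/C) = asin(18/57) = 18.4085°
wrap1 = wrap2 = π + 2β = 216.8170°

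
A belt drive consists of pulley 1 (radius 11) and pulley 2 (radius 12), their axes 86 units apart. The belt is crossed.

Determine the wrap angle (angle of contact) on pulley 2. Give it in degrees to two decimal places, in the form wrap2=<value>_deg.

wrap2=211.02_deg

crossed belt: β = asin((r1+r2)/C) = asin(23/86) = 15.5121°
wrap1 = wrap2 = π + 2β = 211.0242°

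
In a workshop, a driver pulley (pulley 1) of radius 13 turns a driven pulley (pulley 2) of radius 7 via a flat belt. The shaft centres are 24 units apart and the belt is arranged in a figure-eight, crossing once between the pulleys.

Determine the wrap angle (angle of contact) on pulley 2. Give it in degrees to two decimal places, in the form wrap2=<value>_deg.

wrap2=292.89_deg

crossed belt: β = asin((r1+r2)/C) = asin(20/24) = 56.4427°
wrap1 = wrap2 = π + 2β = 292.8854°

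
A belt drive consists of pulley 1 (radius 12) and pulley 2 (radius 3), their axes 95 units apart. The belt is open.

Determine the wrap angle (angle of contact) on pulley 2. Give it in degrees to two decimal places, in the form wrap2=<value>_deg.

wrap2=169.13_deg

open belt: β = asin((r2−r1)/C) = asin(-9/95) = -5.4362°
wrap1 = π − 2β = 190.8723°
wrap2 = π + 2β = 169.1277°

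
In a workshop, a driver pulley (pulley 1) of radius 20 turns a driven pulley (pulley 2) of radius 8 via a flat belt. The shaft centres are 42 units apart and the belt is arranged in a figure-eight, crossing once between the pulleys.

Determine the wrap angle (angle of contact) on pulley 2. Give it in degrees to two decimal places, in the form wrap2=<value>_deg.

crossed belt: β = asin((r1+r2)/C) = asin(28/42) = 41.8103°
wrap1 = wrap2 = π + 2β = 263.6206°

wrap2=263.62_deg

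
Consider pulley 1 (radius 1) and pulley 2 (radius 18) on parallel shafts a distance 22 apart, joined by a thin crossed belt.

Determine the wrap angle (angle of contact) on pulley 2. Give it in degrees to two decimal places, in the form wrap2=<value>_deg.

wrap2=299.45_deg

crossed belt: β = asin((r1+r2)/C) = asin(19/22) = 59.7274°
wrap1 = wrap2 = π + 2β = 299.4547°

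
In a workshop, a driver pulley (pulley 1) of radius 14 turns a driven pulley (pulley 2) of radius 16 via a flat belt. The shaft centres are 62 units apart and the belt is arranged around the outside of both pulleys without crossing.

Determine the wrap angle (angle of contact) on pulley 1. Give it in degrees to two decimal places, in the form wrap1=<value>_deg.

wrap1=176.30_deg

open belt: β = asin((r2−r1)/C) = asin(2/62) = 1.8486°
wrap1 = π − 2β = 176.3029°
wrap2 = π + 2β = 183.6971°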